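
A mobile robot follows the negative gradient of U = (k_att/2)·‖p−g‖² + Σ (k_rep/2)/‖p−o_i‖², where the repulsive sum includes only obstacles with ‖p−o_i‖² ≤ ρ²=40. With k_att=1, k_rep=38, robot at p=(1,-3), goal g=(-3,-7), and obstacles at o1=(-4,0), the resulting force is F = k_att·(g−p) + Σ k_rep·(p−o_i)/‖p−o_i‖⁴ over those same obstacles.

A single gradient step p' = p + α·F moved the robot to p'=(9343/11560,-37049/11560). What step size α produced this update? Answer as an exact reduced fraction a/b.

F_att = 1·(g−p) = 1·(-4,-4) = (-4.0000,-4.0000)
o1: d²=34 ≤ ρ²=40; F_rep = 38·(5,-3)/34² = (0.1644,-0.0986)
F = F_att + ΣF_rep = (-3.8356,-4.0986)
Δp = p'−p = (-0.1918,-0.2049); α = Δx/Fx = (-2217/11560) / (-2217/578) = 1/20
check: Δy/Fy = (-2369/11560) / (-2369/578) = 1/20 ✓

α = 1/20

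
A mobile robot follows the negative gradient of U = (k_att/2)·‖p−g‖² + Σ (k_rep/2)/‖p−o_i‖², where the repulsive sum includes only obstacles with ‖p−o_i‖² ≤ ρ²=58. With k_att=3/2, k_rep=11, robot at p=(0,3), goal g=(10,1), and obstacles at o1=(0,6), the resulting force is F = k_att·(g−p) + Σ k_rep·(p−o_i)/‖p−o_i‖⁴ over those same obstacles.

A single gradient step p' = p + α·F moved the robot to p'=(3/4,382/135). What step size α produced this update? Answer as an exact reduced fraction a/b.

α = 1/20

F_att = 3/2·(g−p) = 3/2·(10,-2) = (15.0000,-3.0000)
o1: d²=9 ≤ ρ²=58; F_rep = 11·(0,-3)/9² = (0.0000,-0.4074)
F = F_att + ΣF_rep = (15.0000,-3.4074)
Δp = p'−p = (0.7500,-0.1704); α = Δx/Fx = (3/4) / (15) = 1/20
check: Δy/Fy = (-23/135) / (-92/27) = 1/20 ✓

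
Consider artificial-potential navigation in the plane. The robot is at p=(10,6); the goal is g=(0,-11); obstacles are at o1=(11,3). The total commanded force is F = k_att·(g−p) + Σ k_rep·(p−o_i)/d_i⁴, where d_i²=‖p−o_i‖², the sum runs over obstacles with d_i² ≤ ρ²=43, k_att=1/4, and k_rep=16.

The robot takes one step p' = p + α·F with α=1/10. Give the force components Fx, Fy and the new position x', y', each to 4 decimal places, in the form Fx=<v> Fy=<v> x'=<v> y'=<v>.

Fx=-2.6600 Fy=-3.7700 x'=9.7340 y'=5.6230

F_att = 1/4·(g−p) = 1/4·(-10,-17) = (-2.5000,-4.2500)
o1: d²=10 ≤ ρ²=43; F_rep = 16·(-1,3)/10² = (-0.1600,0.4800)
F = F_att + ΣF_rep = (-2.6600,-3.7700)
p' = p + 1/10·F = (9.7340,5.6230)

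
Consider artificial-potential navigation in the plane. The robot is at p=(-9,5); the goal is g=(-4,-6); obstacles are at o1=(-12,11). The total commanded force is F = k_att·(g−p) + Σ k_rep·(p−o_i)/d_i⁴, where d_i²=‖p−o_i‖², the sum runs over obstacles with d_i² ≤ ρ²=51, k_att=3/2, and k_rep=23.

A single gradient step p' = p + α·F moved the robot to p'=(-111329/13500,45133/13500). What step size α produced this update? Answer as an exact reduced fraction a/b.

F_att = 3/2·(g−p) = 3/2·(5,-11) = (7.5000,-16.5000)
o1: d²=45 ≤ ρ²=51; F_rep = 23·(3,-6)/45² = (0.0341,-0.0681)
F = F_att + ΣF_rep = (7.5341,-16.5681)
Δp = p'−p = (0.7534,-1.6568); α = Δx/Fx = (10171/13500) / (10171/1350) = 1/10
check: Δy/Fy = (-22367/13500) / (-22367/1350) = 1/10 ✓

α = 1/10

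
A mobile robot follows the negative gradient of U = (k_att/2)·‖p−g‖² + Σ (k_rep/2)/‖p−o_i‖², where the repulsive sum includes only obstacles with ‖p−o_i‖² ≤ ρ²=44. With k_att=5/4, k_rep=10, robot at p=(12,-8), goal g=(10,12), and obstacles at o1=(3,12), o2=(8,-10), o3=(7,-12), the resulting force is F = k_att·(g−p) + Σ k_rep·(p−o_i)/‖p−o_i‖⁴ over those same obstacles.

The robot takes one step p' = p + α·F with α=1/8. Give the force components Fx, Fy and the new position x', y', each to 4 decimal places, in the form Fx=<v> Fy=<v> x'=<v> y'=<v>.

Fx=-2.3703 Fy=25.0738 x'=11.7037 y'=-4.8658

F_att = 5/4·(g−p) = 5/4·(-2,20) = (-2.5000,25.0000)
o1: d²=481 > ρ²=44 → inactive
o2: d²=20 ≤ ρ²=44; F_rep = 10·(4,2)/20² = (0.1000,0.0500)
o3: d²=41 ≤ ρ²=44; F_rep = 10·(5,4)/41² = (0.0297,0.0238)
F = F_att + ΣF_rep = (-2.3703,25.0738)
p' = p + 1/8·F = (11.7037,-4.8658)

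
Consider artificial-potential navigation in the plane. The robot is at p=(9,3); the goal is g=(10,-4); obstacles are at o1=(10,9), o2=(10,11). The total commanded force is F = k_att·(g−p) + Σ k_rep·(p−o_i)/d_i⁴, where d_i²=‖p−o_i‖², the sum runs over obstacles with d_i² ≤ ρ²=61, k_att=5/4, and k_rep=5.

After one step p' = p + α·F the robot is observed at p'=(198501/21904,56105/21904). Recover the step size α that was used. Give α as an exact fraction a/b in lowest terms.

α = 1/20

F_att = 5/4·(g−p) = 5/4·(1,-7) = (1.2500,-8.7500)
o1: d²=37 ≤ ρ²=61; F_rep = 5·(-1,-6)/37² = (-0.0037,-0.0219)
o2: d²=65 > ρ²=61 → inactive
F = F_att + ΣF_rep = (1.2463,-8.7719)
Δp = p'−p = (0.0623,-0.4386); α = Δx/Fx = (1365/21904) / (6825/5476) = 1/20
check: Δy/Fy = (-9607/21904) / (-48035/5476) = 1/20 ✓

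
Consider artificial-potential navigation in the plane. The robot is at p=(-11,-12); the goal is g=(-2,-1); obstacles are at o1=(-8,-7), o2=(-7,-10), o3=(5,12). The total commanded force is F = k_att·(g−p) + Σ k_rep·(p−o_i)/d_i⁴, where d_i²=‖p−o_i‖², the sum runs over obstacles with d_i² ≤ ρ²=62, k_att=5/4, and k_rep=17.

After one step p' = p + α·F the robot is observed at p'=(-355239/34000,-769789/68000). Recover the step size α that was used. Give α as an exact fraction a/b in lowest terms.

F_att = 5/4·(g−p) = 5/4·(9,11) = (11.2500,13.7500)
o1: d²=34 ≤ ρ²=62; F_rep = 17·(-3,-5)/34² = (-0.0441,-0.0735)
o2: d²=20 ≤ ρ²=62; F_rep = 17·(-4,-2)/20² = (-0.1700,-0.0850)
o3: d²=832 > ρ²=62 → inactive
F = F_att + ΣF_rep = (11.0359,13.5915)
Δp = p'−p = (0.5518,0.6796); α = Δx/Fx = (18761/34000) / (18761/1700) = 1/20
check: Δy/Fy = (46211/68000) / (46211/3400) = 1/20 ✓

α = 1/20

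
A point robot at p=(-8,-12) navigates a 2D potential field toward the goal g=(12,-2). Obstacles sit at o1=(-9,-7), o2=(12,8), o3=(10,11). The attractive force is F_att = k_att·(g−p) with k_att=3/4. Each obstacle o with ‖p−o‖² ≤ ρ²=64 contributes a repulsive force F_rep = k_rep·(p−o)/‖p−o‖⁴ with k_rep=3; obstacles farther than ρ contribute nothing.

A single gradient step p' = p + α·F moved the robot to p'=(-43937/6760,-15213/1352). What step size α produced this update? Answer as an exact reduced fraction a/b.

F_att = 3/4·(g−p) = 3/4·(20,10) = (15.0000,7.5000)
o1: d²=26 ≤ ρ²=64; F_rep = 3·(1,-5)/26² = (0.0044,-0.0222)
o2: d²=800 > ρ²=64 → inactive
o3: d²=853 > ρ²=64 → inactive
F = F_att + ΣF_rep = (15.0044,7.4778)
Δp = p'−p = (1.5004,0.7478); α = Δx/Fx = (10143/6760) / (10143/676) = 1/10
check: Δy/Fy = (1011/1352) / (5055/676) = 1/10 ✓

α = 1/10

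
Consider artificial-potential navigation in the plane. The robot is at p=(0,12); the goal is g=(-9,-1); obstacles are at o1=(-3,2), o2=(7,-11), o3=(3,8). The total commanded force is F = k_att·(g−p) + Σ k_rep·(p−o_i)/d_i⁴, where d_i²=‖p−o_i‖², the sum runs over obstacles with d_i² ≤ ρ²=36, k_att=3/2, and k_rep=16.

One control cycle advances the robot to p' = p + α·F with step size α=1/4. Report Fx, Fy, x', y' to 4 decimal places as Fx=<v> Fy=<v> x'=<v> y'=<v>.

Fx=-13.5768 Fy=-19.3976 x'=-3.3942 y'=7.1506

F_att = 3/2·(g−p) = 3/2·(-9,-13) = (-13.5000,-19.5000)
o1: d²=109 > ρ²=36 → inactive
o2: d²=578 > ρ²=36 → inactive
o3: d²=25 ≤ ρ²=36; F_rep = 16·(-3,4)/25² = (-0.0768,0.1024)
F = F_att + ΣF_rep = (-13.5768,-19.3976)
p' = p + 1/4·F = (-3.3942,7.1506)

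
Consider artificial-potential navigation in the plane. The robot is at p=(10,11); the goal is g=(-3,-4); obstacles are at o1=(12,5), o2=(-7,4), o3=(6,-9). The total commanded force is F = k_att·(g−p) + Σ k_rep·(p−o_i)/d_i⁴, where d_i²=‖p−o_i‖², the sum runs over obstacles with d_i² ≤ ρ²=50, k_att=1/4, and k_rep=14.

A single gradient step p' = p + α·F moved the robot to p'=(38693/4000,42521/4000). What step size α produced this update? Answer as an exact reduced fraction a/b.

α = 1/10

F_att = 1/4·(g−p) = 1/4·(-13,-15) = (-3.2500,-3.7500)
o1: d²=40 ≤ ρ²=50; F_rep = 14·(-2,6)/40² = (-0.0175,0.0525)
o2: d²=338 > ρ²=50 → inactive
o3: d²=416 > ρ²=50 → inactive
F = F_att + ΣF_rep = (-3.2675,-3.6975)
Δp = p'−p = (-0.3267,-0.3698); α = Δx/Fx = (-1307/4000) / (-1307/400) = 1/10
check: Δy/Fy = (-1479/4000) / (-1479/400) = 1/10 ✓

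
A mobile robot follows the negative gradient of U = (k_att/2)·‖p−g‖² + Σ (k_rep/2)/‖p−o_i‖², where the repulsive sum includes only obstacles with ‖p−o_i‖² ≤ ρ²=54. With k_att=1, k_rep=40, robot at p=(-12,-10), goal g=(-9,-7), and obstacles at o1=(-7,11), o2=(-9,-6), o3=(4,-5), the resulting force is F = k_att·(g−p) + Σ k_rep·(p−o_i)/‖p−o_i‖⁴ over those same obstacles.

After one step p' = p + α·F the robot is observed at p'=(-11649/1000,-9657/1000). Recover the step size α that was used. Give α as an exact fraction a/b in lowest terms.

α = 1/8

F_att = 1·(g−p) = 1·(3,3) = (3.0000,3.0000)
o1: d²=466 > ρ²=54 → inactive
o2: d²=25 ≤ ρ²=54; F_rep = 40·(-3,-4)/25² = (-0.1920,-0.2560)
o3: d²=281 > ρ²=54 → inactive
F = F_att + ΣF_rep = (2.8080,2.7440)
Δp = p'−p = (0.3510,0.3430); α = Δx/Fx = (351/1000) / (351/125) = 1/8
check: Δy/Fy = (343/1000) / (343/125) = 1/8 ✓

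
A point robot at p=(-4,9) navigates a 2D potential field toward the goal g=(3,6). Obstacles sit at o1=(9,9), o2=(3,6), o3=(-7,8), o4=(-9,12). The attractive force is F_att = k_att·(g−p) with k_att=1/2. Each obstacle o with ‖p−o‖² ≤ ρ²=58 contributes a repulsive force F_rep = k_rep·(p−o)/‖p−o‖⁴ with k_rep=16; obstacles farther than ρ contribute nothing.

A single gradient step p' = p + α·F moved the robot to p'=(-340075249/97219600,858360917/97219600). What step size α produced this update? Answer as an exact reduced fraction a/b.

F_att = 1/2·(g−p) = 1/2·(7,-3) = (3.5000,-1.5000)
o1: d²=169 > ρ²=58 → inactive
o2: d²=58 ≤ ρ²=58; F_rep = 16·(-7,3)/58² = (-0.0333,0.0143)
o3: d²=10 ≤ ρ²=58; F_rep = 16·(3,1)/10² = (0.4800,0.1600)
o4: d²=34 ≤ ρ²=58; F_rep = 16·(5,-3)/34² = (0.0692,-0.0415)
F = F_att + ΣF_rep = (4.0159,-1.3673)
Δp = p'−p = (0.5020,-0.1709); α = Δx/Fx = (48803151/97219600) / (48803151/12152450) = 1/8
check: Δy/Fy = (-16615483/97219600) / (-16615483/12152450) = 1/8 ✓

α = 1/8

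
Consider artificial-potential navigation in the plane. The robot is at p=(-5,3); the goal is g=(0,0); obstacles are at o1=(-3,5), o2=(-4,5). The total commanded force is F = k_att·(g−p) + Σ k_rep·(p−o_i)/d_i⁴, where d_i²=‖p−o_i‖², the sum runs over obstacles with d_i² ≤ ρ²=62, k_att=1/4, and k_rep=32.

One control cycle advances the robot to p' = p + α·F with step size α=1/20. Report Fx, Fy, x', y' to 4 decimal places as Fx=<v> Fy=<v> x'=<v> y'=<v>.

Fx=-1.0300 Fy=-4.3100 x'=-5.0515 y'=2.7845

F_att = 1/4·(g−p) = 1/4·(5,-3) = (1.2500,-0.7500)
o1: d²=8 ≤ ρ²=62; F_rep = 32·(-2,-2)/8² = (-1.0000,-1.0000)
o2: d²=5 ≤ ρ²=62; F_rep = 32·(-1,-2)/5² = (-1.2800,-2.5600)
F = F_att + ΣF_rep = (-1.0300,-4.3100)
p' = p + 1/20·F = (-5.0515,2.7845)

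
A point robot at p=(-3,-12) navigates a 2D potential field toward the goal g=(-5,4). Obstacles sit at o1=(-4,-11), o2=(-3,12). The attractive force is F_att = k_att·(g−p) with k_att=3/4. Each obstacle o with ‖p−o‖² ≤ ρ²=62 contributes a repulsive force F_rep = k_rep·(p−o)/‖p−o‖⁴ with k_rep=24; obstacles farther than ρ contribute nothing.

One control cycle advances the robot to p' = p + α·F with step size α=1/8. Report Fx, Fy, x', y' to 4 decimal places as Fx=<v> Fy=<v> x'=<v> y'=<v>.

Fx=4.5000 Fy=6.0000 x'=-2.4375 y'=-11.2500

F_att = 3/4·(g−p) = 3/4·(-2,16) = (-1.5000,12.0000)
o1: d²=2 ≤ ρ²=62; F_rep = 24·(1,-1)/2² = (6.0000,-6.0000)
o2: d²=576 > ρ²=62 → inactive
F = F_att + ΣF_rep = (4.5000,6.0000)
p' = p + 1/8·F = (-2.4375,-11.2500)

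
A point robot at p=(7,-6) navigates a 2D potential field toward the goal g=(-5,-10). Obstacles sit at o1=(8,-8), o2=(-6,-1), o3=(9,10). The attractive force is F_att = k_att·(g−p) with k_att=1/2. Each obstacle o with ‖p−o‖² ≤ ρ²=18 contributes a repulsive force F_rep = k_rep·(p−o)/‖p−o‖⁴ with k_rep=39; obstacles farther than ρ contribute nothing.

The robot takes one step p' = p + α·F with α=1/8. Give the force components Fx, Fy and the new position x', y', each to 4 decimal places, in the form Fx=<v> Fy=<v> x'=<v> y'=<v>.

Fx=-7.5600 Fy=1.1200 x'=6.0550 y'=-5.8600

F_att = 1/2·(g−p) = 1/2·(-12,-4) = (-6.0000,-2.0000)
o1: d²=5 ≤ ρ²=18; F_rep = 39·(-1,2)/5² = (-1.5600,3.1200)
o2: d²=194 > ρ²=18 → inactive
o3: d²=260 > ρ²=18 → inactive
F = F_att + ΣF_rep = (-7.5600,1.1200)
p' = p + 1/8·F = (6.0550,-5.8600)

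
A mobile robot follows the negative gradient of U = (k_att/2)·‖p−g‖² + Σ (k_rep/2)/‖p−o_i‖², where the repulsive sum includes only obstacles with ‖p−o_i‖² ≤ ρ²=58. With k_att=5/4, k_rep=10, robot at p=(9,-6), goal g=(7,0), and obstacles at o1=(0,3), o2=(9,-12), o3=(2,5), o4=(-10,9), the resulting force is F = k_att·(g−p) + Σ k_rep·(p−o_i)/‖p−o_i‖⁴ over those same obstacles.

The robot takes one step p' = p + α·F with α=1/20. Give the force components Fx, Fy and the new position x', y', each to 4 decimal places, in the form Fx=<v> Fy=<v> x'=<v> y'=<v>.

F_att = 5/4·(g−p) = 5/4·(-2,6) = (-2.5000,7.5000)
o1: d²=162 > ρ²=58 → inactive
o2: d²=36 ≤ ρ²=58; F_rep = 10·(0,6)/36² = (0.0000,0.0463)
o3: d²=170 > ρ²=58 → inactive
o4: d²=586 > ρ²=58 → inactive
F = F_att + ΣF_rep = (-2.5000,7.5463)
p' = p + 1/20·F = (8.8750,-5.6227)

Fx=-2.5000 Fy=7.5463 x'=8.8750 y'=-5.6227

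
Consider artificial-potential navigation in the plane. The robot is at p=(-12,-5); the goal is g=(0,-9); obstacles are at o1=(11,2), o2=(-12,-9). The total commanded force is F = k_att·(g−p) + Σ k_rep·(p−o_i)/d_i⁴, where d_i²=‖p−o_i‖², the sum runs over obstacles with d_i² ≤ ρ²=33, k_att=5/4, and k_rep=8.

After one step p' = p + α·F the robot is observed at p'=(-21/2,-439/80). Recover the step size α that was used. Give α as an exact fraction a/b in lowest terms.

F_att = 5/4·(g−p) = 5/4·(12,-4) = (15.0000,-5.0000)
o1: d²=578 > ρ²=33 → inactive
o2: d²=16 ≤ ρ²=33; F_rep = 8·(0,4)/16² = (0.0000,0.1250)
F = F_att + ΣF_rep = (15.0000,-4.8750)
Δp = p'−p = (1.5000,-0.4875); α = Δx/Fx = (3/2) / (15) = 1/10
check: Δy/Fy = (-39/80) / (-39/8) = 1/10 ✓

α = 1/10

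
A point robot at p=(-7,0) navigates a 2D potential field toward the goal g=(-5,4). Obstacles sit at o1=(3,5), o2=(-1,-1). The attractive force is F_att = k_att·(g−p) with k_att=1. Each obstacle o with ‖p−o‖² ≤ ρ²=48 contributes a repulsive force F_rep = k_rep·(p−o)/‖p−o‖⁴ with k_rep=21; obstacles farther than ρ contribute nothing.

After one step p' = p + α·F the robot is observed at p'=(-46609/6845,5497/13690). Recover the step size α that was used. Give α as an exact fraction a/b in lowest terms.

α = 1/10

F_att = 1·(g−p) = 1·(2,4) = (2.0000,4.0000)
o1: d²=125 > ρ²=48 → inactive
o2: d²=37 ≤ ρ²=48; F_rep = 21·(-6,1)/37² = (-0.0920,0.0153)
F = F_att + ΣF_rep = (1.9080,4.0153)
Δp = p'−p = (0.1908,0.4015); α = Δx/Fx = (1306/6845) / (2612/1369) = 1/10
check: Δy/Fy = (5497/13690) / (5497/1369) = 1/10 ✓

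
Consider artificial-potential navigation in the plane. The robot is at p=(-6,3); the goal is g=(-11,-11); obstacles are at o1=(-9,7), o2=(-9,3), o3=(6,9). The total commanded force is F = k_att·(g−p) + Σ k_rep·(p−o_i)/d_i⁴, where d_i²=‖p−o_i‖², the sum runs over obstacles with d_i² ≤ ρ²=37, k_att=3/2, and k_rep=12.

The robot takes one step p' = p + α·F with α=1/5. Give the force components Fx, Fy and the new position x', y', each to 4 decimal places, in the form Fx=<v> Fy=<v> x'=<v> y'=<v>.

F_att = 3/2·(g−p) = 3/2·(-5,-14) = (-7.5000,-21.0000)
o1: d²=25 ≤ ρ²=37; F_rep = 12·(3,-4)/25² = (0.0576,-0.0768)
o2: d²=9 ≤ ρ²=37; F_rep = 12·(3,0)/9² = (0.4444,0.0000)
o3: d²=180 > ρ²=37 → inactive
F = F_att + ΣF_rep = (-6.9980,-21.0768)
p' = p + 1/5·F = (-7.3996,-1.2154)

Fx=-6.9980 Fy=-21.0768 x'=-7.3996 y'=-1.2154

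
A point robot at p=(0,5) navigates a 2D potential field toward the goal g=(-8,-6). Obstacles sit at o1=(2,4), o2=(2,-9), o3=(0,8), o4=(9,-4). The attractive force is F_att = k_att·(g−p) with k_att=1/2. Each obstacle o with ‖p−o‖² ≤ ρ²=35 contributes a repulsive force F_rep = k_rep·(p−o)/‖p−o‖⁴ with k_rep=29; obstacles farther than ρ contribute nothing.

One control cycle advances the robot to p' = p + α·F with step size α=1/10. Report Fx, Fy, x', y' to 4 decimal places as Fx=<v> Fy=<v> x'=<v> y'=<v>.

Fx=-6.3200 Fy=-5.4141 x'=-0.6320 y'=4.4586

F_att = 1/2·(g−p) = 1/2·(-8,-11) = (-4.0000,-5.5000)
o1: d²=5 ≤ ρ²=35; F_rep = 29·(-2,1)/5² = (-2.3200,1.1600)
o2: d²=200 > ρ²=35 → inactive
o3: d²=9 ≤ ρ²=35; F_rep = 29·(0,-3)/9² = (0.0000,-1.0741)
o4: d²=162 > ρ²=35 → inactive
F = F_att + ΣF_rep = (-6.3200,-5.4141)
p' = p + 1/10·F = (-0.6320,4.4586)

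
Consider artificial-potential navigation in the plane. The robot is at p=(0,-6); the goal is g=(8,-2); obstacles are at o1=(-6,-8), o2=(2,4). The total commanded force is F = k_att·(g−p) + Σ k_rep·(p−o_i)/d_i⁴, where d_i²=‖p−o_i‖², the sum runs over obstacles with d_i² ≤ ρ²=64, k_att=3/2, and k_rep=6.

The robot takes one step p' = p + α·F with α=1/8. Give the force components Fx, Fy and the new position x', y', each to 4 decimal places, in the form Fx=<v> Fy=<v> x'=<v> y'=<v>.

F_att = 3/2·(g−p) = 3/2·(8,4) = (12.0000,6.0000)
o1: d²=40 ≤ ρ²=64; F_rep = 6·(6,2)/40² = (0.0225,0.0075)
o2: d²=104 > ρ²=64 → inactive
F = F_att + ΣF_rep = (12.0225,6.0075)
p' = p + 1/8·F = (1.5028,-5.2491)

Fx=12.0225 Fy=6.0075 x'=1.5028 y'=-5.2491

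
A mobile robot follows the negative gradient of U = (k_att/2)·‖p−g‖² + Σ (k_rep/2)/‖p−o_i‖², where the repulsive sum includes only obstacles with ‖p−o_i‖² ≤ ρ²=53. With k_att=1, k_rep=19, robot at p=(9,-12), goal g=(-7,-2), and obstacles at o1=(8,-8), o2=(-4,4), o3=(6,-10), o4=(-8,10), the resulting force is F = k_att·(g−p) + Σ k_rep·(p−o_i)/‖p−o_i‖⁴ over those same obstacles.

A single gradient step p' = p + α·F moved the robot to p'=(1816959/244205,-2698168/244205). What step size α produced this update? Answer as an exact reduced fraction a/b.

F_att = 1·(g−p) = 1·(-16,10) = (-16.0000,10.0000)
o1: d²=17 ≤ ρ²=53; F_rep = 19·(1,-4)/17² = (0.0657,-0.2630)
o2: d²=425 > ρ²=53 → inactive
o3: d²=13 ≤ ρ²=53; F_rep = 19·(3,-2)/13² = (0.3373,-0.2249)
o4: d²=773 > ρ²=53 → inactive
F = F_att + ΣF_rep = (-15.5970,9.5122)
Δp = p'−p = (-1.5597,0.9512); α = Δx/Fx = (-380886/244205) / (-761772/48841) = 1/10
check: Δy/Fy = (232292/244205) / (464584/48841) = 1/10 ✓

α = 1/10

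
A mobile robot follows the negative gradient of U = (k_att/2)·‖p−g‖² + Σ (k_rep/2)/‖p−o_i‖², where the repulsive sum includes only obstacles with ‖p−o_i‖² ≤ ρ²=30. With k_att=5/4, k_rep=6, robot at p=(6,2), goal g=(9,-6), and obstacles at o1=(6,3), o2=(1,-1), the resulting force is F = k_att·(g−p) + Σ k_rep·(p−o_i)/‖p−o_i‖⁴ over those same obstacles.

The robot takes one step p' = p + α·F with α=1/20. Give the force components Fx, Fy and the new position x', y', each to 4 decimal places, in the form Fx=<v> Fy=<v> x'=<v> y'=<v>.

F_att = 5/4·(g−p) = 5/4·(3,-8) = (3.7500,-10.0000)
o1: d²=1 ≤ ρ²=30; F_rep = 6·(0,-1)/1² = (0.0000,-6.0000)
o2: d²=34 > ρ²=30 → inactive
F = F_att + ΣF_rep = (3.7500,-16.0000)
p' = p + 1/20·F = (6.1875,1.2000)

Fx=3.7500 Fy=-16.0000 x'=6.1875 y'=1.2000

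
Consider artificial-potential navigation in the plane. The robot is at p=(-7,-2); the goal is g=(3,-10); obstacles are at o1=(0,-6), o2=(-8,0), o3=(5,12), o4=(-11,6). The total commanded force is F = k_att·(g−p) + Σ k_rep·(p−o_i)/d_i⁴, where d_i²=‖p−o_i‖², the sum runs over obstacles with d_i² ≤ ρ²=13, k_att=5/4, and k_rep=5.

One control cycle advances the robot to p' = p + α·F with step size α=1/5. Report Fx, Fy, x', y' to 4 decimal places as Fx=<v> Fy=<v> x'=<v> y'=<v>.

F_att = 5/4·(g−p) = 5/4·(10,-8) = (12.5000,-10.0000)
o1: d²=65 > ρ²=13 → inactive
o2: d²=5 ≤ ρ²=13; F_rep = 5·(1,-2)/5² = (0.2000,-0.4000)
o3: d²=340 > ρ²=13 → inactive
o4: d²=80 > ρ²=13 → inactive
F = F_att + ΣF_rep = (12.7000,-10.4000)
p' = p + 1/5·F = (-4.4600,-4.0800)

Fx=12.7000 Fy=-10.4000 x'=-4.4600 y'=-4.0800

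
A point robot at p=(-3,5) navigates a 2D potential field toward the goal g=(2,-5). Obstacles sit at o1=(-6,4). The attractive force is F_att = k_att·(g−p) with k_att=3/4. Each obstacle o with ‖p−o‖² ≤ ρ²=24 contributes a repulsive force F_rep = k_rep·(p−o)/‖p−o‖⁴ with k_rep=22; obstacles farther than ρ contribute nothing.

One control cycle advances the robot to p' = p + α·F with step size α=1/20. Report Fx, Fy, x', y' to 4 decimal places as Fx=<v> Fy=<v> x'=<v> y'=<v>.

F_att = 3/4·(g−p) = 3/4·(5,-10) = (3.7500,-7.5000)
o1: d²=10 ≤ ρ²=24; F_rep = 22·(3,1)/10² = (0.6600,0.2200)
F = F_att + ΣF_rep = (4.4100,-7.2800)
p' = p + 1/20·F = (-2.7795,4.6360)

Fx=4.4100 Fy=-7.2800 x'=-2.7795 y'=4.6360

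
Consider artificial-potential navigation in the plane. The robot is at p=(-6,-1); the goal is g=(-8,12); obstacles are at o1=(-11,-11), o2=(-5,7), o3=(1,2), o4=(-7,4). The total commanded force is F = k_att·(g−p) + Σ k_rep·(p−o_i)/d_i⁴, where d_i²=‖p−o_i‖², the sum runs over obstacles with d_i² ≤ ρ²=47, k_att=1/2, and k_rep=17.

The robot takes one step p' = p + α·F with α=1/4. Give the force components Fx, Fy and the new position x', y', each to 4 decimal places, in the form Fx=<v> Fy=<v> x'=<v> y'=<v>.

F_att = 1/2·(g−p) = 1/2·(-2,13) = (-1.0000,6.5000)
o1: d²=125 > ρ²=47 → inactive
o2: d²=65 > ρ²=47 → inactive
o3: d²=58 > ρ²=47 → inactive
o4: d²=26 ≤ ρ²=47; F_rep = 17·(1,-5)/26² = (0.0251,-0.1257)
F = F_att + ΣF_rep = (-0.9749,6.3743)
p' = p + 1/4·F = (-6.2437,0.5936)

Fx=-0.9749 Fy=6.3743 x'=-6.2437 y'=0.5936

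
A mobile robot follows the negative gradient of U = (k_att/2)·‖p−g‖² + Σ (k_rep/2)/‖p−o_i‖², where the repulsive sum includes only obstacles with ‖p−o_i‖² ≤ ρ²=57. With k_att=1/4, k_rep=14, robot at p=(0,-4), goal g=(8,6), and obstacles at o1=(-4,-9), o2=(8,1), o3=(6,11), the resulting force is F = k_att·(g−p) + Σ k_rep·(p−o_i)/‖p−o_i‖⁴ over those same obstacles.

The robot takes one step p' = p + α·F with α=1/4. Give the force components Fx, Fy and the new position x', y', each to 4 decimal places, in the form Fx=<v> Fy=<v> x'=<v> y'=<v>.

F_att = 1/4·(g−p) = 1/4·(8,10) = (2.0000,2.5000)
o1: d²=41 ≤ ρ²=57; F_rep = 14·(4,5)/41² = (0.0333,0.0416)
o2: d²=89 > ρ²=57 → inactive
o3: d²=261 > ρ²=57 → inactive
F = F_att + ΣF_rep = (2.0333,2.5416)
p' = p + 1/4·F = (0.5083,-3.3646)

Fx=2.0333 Fy=2.5416 x'=0.5083 y'=-3.3646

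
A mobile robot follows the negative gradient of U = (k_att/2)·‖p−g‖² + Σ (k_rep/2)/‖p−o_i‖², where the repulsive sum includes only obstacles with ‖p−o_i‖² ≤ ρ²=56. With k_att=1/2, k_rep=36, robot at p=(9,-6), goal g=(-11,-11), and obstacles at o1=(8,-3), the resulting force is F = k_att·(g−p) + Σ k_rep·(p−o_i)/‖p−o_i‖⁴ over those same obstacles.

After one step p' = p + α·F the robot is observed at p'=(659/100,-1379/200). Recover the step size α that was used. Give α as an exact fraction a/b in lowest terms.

F_att = 1/2·(g−p) = 1/2·(-20,-5) = (-10.0000,-2.5000)
o1: d²=10 ≤ ρ²=56; F_rep = 36·(1,-3)/10² = (0.3600,-1.0800)
F = F_att + ΣF_rep = (-9.6400,-3.5800)
Δp = p'−p = (-2.4100,-0.8950); α = Δx/Fx = (-241/100) / (-241/25) = 1/4
check: Δy/Fy = (-179/200) / (-179/50) = 1/4 ✓

α = 1/4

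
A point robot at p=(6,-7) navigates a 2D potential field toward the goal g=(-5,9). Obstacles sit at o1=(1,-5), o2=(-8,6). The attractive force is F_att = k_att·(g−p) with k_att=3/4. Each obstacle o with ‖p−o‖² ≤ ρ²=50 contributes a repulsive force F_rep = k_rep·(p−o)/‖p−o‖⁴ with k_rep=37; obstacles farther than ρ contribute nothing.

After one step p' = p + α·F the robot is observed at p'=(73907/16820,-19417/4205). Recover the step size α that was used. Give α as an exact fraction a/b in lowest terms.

α = 1/5

F_att = 3/4·(g−p) = 3/4·(-11,16) = (-8.2500,12.0000)
o1: d²=29 ≤ ρ²=50; F_rep = 37·(5,-2)/29² = (0.2200,-0.0880)
o2: d²=365 > ρ²=50 → inactive
F = F_att + ΣF_rep = (-8.0300,11.9120)
Δp = p'−p = (-1.6060,2.3824); α = Δx/Fx = (-27013/16820) / (-27013/3364) = 1/5
check: Δy/Fy = (10018/4205) / (10018/841) = 1/5 ✓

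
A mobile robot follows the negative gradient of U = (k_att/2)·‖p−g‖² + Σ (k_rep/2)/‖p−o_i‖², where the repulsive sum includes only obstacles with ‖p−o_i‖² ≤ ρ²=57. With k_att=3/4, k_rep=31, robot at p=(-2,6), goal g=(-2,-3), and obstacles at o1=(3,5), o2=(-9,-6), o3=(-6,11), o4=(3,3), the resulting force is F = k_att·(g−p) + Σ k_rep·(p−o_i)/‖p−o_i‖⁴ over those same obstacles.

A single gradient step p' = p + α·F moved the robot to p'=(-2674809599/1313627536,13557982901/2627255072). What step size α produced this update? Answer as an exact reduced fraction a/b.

F_att = 3/4·(g−p) = 3/4·(0,-9) = (0.0000,-6.7500)
o1: d²=26 ≤ ρ²=57; F_rep = 31·(-5,1)/26² = (-0.2293,0.0459)
o2: d²=193 > ρ²=57 → inactive
o3: d²=41 ≤ ρ²=57; F_rep = 31·(4,-5)/41² = (0.0738,-0.0922)
o4: d²=34 ≤ ρ²=57; F_rep = 31·(-5,3)/34² = (-0.1341,0.0804)
F = F_att + ΣF_rep = (-0.2896,-6.7159)
Δp = p'−p = (-0.0362,-0.8395); α = Δx/Fx = (-47554527/1313627536) / (-47554527/164203442) = 1/8
check: Δy/Fy = (-2205547531/2627255072) / (-2205547531/328406884) = 1/8 ✓

α = 1/8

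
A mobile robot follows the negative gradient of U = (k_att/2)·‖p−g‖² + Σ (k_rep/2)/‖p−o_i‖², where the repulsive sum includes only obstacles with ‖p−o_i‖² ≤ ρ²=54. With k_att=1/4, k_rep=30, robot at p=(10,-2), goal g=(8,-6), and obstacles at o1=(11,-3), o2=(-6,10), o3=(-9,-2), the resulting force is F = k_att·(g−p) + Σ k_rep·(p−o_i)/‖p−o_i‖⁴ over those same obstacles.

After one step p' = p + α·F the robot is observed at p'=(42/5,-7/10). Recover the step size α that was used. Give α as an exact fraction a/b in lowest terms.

α = 1/5

F_att = 1/4·(g−p) = 1/4·(-2,-4) = (-0.5000,-1.0000)
o1: d²=2 ≤ ρ²=54; F_rep = 30·(-1,1)/2² = (-7.5000,7.5000)
o2: d²=400 > ρ²=54 → inactive
o3: d²=361 > ρ²=54 → inactive
F = F_att + ΣF_rep = (-8.0000,6.5000)
Δp = p'−p = (-1.6000,1.3000); α = Δx/Fx = (-8/5) / (-8) = 1/5
check: Δy/Fy = (13/10) / (13/2) = 1/5 ✓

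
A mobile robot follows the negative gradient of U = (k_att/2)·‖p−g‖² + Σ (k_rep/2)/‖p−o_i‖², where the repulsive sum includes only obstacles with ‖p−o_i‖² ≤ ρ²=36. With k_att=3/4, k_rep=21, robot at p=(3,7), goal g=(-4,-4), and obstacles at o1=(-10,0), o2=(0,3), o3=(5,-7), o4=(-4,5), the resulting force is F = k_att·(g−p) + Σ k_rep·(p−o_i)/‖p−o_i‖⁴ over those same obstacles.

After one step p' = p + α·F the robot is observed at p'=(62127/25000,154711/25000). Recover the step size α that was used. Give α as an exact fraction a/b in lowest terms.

α = 1/10

F_att = 3/4·(g−p) = 3/4·(-7,-11) = (-5.2500,-8.2500)
o1: d²=218 > ρ²=36 → inactive
o2: d²=25 ≤ ρ²=36; F_rep = 21·(3,4)/25² = (0.1008,0.1344)
o3: d²=200 > ρ²=36 → inactive
o4: d²=53 > ρ²=36 → inactive
F = F_att + ΣF_rep = (-5.1492,-8.1156)
Δp = p'−p = (-0.5149,-0.8116); α = Δx/Fx = (-12873/25000) / (-12873/2500) = 1/10
check: Δy/Fy = (-20289/25000) / (-20289/2500) = 1/10 ✓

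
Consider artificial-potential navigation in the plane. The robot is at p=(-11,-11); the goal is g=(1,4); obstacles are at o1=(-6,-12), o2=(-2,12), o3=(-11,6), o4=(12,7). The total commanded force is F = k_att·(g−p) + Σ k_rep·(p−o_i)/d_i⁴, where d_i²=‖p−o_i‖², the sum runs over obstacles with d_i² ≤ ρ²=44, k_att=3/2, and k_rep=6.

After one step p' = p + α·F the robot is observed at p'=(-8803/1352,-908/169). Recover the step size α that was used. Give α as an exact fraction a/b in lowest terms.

F_att = 3/2·(g−p) = 3/2·(12,15) = (18.0000,22.5000)
o1: d²=26 ≤ ρ²=44; F_rep = 6·(-5,1)/26² = (-0.0444,0.0089)
o2: d²=610 > ρ²=44 → inactive
o3: d²=289 > ρ²=44 → inactive
o4: d²=853 > ρ²=44 → inactive
F = F_att + ΣF_rep = (17.9556,22.5089)
Δp = p'−p = (4.4889,5.6272); α = Δx/Fx = (6069/1352) / (6069/338) = 1/4
check: Δy/Fy = (951/169) / (3804/169) = 1/4 ✓

α = 1/4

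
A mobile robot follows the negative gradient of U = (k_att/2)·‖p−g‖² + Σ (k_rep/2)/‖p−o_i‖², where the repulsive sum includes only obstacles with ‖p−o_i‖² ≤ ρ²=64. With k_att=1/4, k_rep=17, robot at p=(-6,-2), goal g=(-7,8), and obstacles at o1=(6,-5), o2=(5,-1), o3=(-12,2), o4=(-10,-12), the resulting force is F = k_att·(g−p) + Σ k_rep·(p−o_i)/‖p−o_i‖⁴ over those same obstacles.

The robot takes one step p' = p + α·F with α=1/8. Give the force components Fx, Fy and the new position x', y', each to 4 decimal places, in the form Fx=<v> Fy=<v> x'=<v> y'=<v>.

F_att = 1/4·(g−p) = 1/4·(-1,10) = (-0.2500,2.5000)
o1: d²=153 > ρ²=64 → inactive
o2: d²=122 > ρ²=64 → inactive
o3: d²=52 ≤ ρ²=64; F_rep = 17·(6,-4)/52² = (0.0377,-0.0251)
o4: d²=116 > ρ²=64 → inactive
F = F_att + ΣF_rep = (-0.2123,2.4749)
p' = p + 1/8·F = (-6.0265,-1.6906)

Fx=-0.2123 Fy=2.4749 x'=-6.0265 y'=-1.6906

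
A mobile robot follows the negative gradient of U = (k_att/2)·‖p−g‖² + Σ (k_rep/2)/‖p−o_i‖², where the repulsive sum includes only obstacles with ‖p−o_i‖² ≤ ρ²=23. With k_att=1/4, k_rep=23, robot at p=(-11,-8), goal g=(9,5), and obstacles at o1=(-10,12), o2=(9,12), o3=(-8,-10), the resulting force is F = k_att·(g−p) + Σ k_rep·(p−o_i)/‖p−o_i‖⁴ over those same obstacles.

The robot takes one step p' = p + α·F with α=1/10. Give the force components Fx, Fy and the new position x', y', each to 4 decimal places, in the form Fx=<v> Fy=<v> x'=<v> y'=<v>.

Fx=4.5917 Fy=3.5222 x'=-10.5408 y'=-7.6478

F_att = 1/4·(g−p) = 1/4·(20,13) = (5.0000,3.2500)
o1: d²=401 > ρ²=23 → inactive
o2: d²=800 > ρ²=23 → inactive
o3: d²=13 ≤ ρ²=23; F_rep = 23·(-3,2)/13² = (-0.4083,0.2722)
F = F_att + ΣF_rep = (4.5917,3.5222)
p' = p + 1/10·F = (-10.5408,-7.6478)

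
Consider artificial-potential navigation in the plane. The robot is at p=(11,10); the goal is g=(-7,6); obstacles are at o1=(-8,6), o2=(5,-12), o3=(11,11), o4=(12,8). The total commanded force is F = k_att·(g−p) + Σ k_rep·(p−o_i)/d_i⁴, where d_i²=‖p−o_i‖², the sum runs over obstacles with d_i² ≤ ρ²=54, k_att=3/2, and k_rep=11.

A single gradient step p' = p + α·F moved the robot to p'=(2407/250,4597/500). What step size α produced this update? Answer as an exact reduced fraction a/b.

α = 1/20

F_att = 3/2·(g−p) = 3/2·(-18,-4) = (-27.0000,-6.0000)
o1: d²=377 > ρ²=54 → inactive
o2: d²=520 > ρ²=54 → inactive
o3: d²=1 ≤ ρ²=54; F_rep = 11·(0,-1)/1² = (0.0000,-11.0000)
o4: d²=5 ≤ ρ²=54; F_rep = 11·(-1,2)/5² = (-0.4400,0.8800)
F = F_att + ΣF_rep = (-27.4400,-16.1200)
Δp = p'−p = (-1.3720,-0.8060); α = Δx/Fx = (-343/250) / (-686/25) = 1/20
check: Δy/Fy = (-403/500) / (-403/25) = 1/20 ✓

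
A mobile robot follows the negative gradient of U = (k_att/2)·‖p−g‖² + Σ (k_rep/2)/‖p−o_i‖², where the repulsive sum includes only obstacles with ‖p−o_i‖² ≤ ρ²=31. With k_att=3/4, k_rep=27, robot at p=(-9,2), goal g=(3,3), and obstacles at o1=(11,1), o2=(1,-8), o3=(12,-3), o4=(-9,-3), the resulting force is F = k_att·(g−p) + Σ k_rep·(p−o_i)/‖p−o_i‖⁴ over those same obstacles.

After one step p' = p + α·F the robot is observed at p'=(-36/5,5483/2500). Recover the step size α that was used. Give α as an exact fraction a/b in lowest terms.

α = 1/5

F_att = 3/4·(g−p) = 3/4·(12,1) = (9.0000,0.7500)
o1: d²=401 > ρ²=31 → inactive
o2: d²=200 > ρ²=31 → inactive
o3: d²=466 > ρ²=31 → inactive
o4: d²=25 ≤ ρ²=31; F_rep = 27·(0,5)/25² = (0.0000,0.2160)
F = F_att + ΣF_rep = (9.0000,0.9660)
Δp = p'−p = (1.8000,0.1932); α = Δx/Fx = (9/5) / (9) = 1/5
check: Δy/Fy = (483/2500) / (483/500) = 1/5 ✓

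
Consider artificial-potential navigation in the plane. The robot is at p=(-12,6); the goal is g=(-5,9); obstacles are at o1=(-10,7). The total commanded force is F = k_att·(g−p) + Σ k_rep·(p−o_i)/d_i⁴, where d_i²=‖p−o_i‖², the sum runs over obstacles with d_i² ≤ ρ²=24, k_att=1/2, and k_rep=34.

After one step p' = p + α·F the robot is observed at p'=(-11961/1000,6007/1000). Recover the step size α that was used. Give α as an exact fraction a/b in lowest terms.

F_att = 1/2·(g−p) = 1/2·(7,3) = (3.5000,1.5000)
o1: d²=5 ≤ ρ²=24; F_rep = 34·(-2,-1)/5² = (-2.7200,-1.3600)
F = F_att + ΣF_rep = (0.7800,0.1400)
Δp = p'−p = (0.0390,0.0070); α = Δx/Fx = (39/1000) / (39/50) = 1/20
check: Δy/Fy = (7/1000) / (7/50) = 1/20 ✓

α = 1/20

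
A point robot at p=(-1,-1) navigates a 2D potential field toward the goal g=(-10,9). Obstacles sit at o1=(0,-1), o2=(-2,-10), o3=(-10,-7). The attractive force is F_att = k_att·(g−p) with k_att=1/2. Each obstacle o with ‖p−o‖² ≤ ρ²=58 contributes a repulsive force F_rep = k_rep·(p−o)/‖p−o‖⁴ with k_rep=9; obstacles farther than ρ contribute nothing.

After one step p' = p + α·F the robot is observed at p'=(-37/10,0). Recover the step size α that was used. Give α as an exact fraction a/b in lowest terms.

α = 1/5

F_att = 1/2·(g−p) = 1/2·(-9,10) = (-4.5000,5.0000)
o1: d²=1 ≤ ρ²=58; F_rep = 9·(-1,0)/1² = (-9.0000,0.0000)
o2: d²=82 > ρ²=58 → inactive
o3: d²=117 > ρ²=58 → inactive
F = F_att + ΣF_rep = (-13.5000,5.0000)
Δp = p'−p = (-2.7000,1.0000); α = Δx/Fx = (-27/10) / (-27/2) = 1/5
check: Δy/Fy = (1) / (5) = 1/5 ✓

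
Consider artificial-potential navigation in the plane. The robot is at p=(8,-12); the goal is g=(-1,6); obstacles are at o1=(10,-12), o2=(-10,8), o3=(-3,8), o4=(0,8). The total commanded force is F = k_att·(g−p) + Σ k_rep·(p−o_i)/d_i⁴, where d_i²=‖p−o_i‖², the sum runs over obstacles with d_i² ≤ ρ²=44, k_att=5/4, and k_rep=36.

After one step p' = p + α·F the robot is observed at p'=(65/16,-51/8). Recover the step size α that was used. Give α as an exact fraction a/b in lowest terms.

F_att = 5/4·(g−p) = 5/4·(-9,18) = (-11.2500,22.5000)
o1: d²=4 ≤ ρ²=44; F_rep = 36·(-2,0)/4² = (-4.5000,0.0000)
o2: d²=724 > ρ²=44 → inactive
o3: d²=521 > ρ²=44 → inactive
o4: d²=464 > ρ²=44 → inactive
F = F_att + ΣF_rep = (-15.7500,22.5000)
Δp = p'−p = (-3.9375,5.6250); α = Δx/Fx = (-63/16) / (-63/4) = 1/4
check: Δy/Fy = (45/8) / (45/2) = 1/4 ✓

α = 1/4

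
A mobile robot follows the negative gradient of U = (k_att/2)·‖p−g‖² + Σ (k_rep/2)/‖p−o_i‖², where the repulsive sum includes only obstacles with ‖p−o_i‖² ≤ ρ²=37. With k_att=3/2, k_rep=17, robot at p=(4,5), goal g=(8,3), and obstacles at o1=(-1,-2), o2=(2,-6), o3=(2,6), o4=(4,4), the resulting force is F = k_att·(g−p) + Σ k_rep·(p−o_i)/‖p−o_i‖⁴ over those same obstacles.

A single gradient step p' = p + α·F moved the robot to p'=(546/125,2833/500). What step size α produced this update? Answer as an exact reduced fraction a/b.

α = 1/20

F_att = 3/2·(g−p) = 3/2·(4,-2) = (6.0000,-3.0000)
o1: d²=74 > ρ²=37 → inactive
o2: d²=125 > ρ²=37 → inactive
o3: d²=5 ≤ ρ²=37; F_rep = 17·(2,-1)/5² = (1.3600,-0.6800)
o4: d²=1 ≤ ρ²=37; F_rep = 17·(0,1)/1² = (0.0000,17.0000)
F = F_att + ΣF_rep = (7.3600,13.3200)
Δp = p'−p = (0.3680,0.6660); α = Δx/Fx = (46/125) / (184/25) = 1/20
check: Δy/Fy = (333/500) / (333/25) = 1/20 ✓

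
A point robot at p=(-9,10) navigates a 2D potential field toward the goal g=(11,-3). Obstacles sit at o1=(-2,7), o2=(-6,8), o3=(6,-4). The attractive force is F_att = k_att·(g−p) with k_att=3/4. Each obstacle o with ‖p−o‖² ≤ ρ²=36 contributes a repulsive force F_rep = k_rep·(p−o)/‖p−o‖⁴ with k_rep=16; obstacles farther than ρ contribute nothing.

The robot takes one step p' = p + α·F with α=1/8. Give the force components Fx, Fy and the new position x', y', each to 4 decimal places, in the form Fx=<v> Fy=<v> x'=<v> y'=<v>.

F_att = 3/4·(g−p) = 3/4·(20,-13) = (15.0000,-9.7500)
o1: d²=58 > ρ²=36 → inactive
o2: d²=13 ≤ ρ²=36; F_rep = 16·(-3,2)/13² = (-0.2840,0.1893)
o3: d²=421 > ρ²=36 → inactive
F = F_att + ΣF_rep = (14.7160,-9.5607)
p' = p + 1/8·F = (-7.1605,8.8049)

Fx=14.7160 Fy=-9.5607 x'=-7.1605 y'=8.8049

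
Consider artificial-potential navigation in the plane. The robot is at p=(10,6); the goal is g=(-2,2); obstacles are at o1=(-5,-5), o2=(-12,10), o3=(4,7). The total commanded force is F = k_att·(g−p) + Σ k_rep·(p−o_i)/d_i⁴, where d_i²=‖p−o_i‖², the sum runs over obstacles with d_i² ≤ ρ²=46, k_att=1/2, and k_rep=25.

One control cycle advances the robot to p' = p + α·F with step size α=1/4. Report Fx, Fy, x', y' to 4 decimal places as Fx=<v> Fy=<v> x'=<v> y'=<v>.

F_att = 1/2·(g−p) = 1/2·(-12,-4) = (-6.0000,-2.0000)
o1: d²=346 > ρ²=46 → inactive
o2: d²=500 > ρ²=46 → inactive
o3: d²=37 ≤ ρ²=46; F_rep = 25·(6,-1)/37² = (0.1096,-0.0183)
F = F_att + ΣF_rep = (-5.8904,-2.0183)
p' = p + 1/4·F = (8.5274,5.4954)

Fx=-5.8904 Fy=-2.0183 x'=8.5274 y'=5.4954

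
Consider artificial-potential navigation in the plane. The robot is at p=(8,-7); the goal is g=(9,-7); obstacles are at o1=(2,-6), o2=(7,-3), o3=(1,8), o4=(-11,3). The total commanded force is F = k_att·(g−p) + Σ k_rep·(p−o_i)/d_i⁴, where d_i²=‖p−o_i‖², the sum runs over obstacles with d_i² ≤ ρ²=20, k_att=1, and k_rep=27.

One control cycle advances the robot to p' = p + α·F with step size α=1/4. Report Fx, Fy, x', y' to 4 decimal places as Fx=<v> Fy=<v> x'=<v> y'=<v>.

F_att = 1·(g−p) = 1·(1,0) = (1.0000,0.0000)
o1: d²=37 > ρ²=20 → inactive
o2: d²=17 ≤ ρ²=20; F_rep = 27·(1,-4)/17² = (0.0934,-0.3737)
o3: d²=274 > ρ²=20 → inactive
o4: d²=461 > ρ²=20 → inactive
F = F_att + ΣF_rep = (1.0934,-0.3737)
p' = p + 1/4·F = (8.2734,-7.0934)

Fx=1.0934 Fy=-0.3737 x'=8.2734 y'=-7.0934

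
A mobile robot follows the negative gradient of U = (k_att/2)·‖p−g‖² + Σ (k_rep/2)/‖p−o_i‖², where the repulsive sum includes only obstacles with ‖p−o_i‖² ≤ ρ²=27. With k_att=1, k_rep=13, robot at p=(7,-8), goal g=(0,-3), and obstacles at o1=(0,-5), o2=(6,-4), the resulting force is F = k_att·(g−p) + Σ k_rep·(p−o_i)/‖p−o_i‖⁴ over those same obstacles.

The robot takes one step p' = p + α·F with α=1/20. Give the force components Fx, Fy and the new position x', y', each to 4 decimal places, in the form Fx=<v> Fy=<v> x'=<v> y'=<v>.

Fx=-6.9550 Fy=4.8201 x'=6.6522 y'=-7.7590

F_att = 1·(g−p) = 1·(-7,5) = (-7.0000,5.0000)
o1: d²=58 > ρ²=27 → inactive
o2: d²=17 ≤ ρ²=27; F_rep = 13·(1,-4)/17² = (0.0450,-0.1799)
F = F_att + ΣF_rep = (-6.9550,4.8201)
p' = p + 1/20·F = (6.6522,-7.7590)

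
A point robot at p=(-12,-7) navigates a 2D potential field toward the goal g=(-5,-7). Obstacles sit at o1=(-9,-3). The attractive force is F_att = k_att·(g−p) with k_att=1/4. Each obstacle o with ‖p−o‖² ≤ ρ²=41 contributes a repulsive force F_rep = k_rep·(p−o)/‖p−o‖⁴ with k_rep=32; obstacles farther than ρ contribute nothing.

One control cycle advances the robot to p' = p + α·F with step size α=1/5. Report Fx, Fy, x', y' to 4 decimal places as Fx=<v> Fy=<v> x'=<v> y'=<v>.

Fx=1.5964 Fy=-0.2048 x'=-11.6807 y'=-7.0410

F_att = 1/4·(g−p) = 1/4·(7,0) = (1.7500,0.0000)
o1: d²=25 ≤ ρ²=41; F_rep = 32·(-3,-4)/25² = (-0.1536,-0.2048)
F = F_att + ΣF_rep = (1.5964,-0.2048)
p' = p + 1/5·F = (-11.6807,-7.0410)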